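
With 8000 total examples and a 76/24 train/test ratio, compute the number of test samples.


Train samples = 8000 * 76% = 6080
Test samples = 8000 - 6080
= 1920

1920


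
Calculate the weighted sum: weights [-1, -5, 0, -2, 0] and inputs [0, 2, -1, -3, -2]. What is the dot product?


Element-wise products:
-1 * 0 = 0
-5 * 2 = -10
0 * -1 = 0
-2 * -3 = 6
0 * -2 = 0
Sum = 0 + -10 + 0 + 6 + 0
= -4

-4


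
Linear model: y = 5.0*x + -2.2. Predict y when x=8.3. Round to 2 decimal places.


y = 5.0 * 8.3 + (-2.2)
= 41.5 + (-2.2)
= 39.30

39.30


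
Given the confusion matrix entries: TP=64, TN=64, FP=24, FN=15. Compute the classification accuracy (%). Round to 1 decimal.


Accuracy = (TP + TN) / (TP + TN + FP + FN) * 100
= (64 + 64) / (64 + 64 + 24 + 15)
= 128 / 167
= 0.7665
= 76.6%

76.6


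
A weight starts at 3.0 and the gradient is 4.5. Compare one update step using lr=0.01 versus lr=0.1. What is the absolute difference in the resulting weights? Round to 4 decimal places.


With lr=0.01: w_new = 3.0 - 0.01 * 4.5 = 2.955
With lr=0.1: w_new = 3.0 - 0.1 * 4.5 = 2.55
Absolute difference = |2.955 - 2.55|
= 0.4050

0.4050


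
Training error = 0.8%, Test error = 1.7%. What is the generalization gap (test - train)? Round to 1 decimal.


Generalization gap = test_error - train_error
= 1.7 - 0.8
= 0.9%
A small gap suggests good generalization.

0.9


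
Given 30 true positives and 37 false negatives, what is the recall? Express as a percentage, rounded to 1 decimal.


Recall = TP / (TP + FN) * 100
= 30 / (30 + 37)
= 30 / 67
= 0.4478
= 44.8%

44.8


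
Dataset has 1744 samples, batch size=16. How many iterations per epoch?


Iterations per epoch = dataset_size / batch_size
= 1744 / 16
= 109

109


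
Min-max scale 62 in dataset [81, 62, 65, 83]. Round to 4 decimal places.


Min = 62, Max = 83
Range = 83 - 62 = 21
Scaled = (x - min) / (max - min)
= (62 - 62) / 21
= 0 / 21
= 0.0000

0.0000


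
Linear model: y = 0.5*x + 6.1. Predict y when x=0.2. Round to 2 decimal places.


y = 0.5 * 0.2 + (6.1)
= 0.1 + (6.1)
= 6.20

6.20


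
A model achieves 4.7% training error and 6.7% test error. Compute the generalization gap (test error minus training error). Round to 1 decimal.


Generalization gap = test_error - train_error
= 6.7 - 4.7
= 2.0%
A moderate gap.

2.0


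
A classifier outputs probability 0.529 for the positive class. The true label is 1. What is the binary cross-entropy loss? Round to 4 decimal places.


For y=1: Loss = -log(p)
= -log(0.529)
= -(-0.6368)
= 0.6368

0.6368


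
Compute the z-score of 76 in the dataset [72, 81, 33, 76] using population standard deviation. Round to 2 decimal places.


Mean = (72 + 81 + 33 + 76) / 4 = 65.5
Variance = sum((x_i - mean)^2) / n = 362.25
Std = sqrt(362.25) = 19.0329
Z = (x - mean) / std
= (76 - 65.5) / 19.0329
= 10.5 / 19.0329
= 0.55

0.55


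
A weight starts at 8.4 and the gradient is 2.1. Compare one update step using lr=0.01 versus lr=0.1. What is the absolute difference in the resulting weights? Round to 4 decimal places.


With lr=0.01: w_new = 8.4 - 0.01 * 2.1 = 8.379
With lr=0.1: w_new = 8.4 - 0.1 * 2.1 = 8.19
Absolute difference = |8.379 - 8.19|
= 0.1890

0.1890


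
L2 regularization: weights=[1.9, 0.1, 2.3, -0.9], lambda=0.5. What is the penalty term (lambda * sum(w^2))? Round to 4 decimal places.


Squaring each weight:
1.9^2 = 3.61
0.1^2 = 0.01
2.3^2 = 5.29
(-0.9)^2 = 0.81
Sum of squares = 9.72
Penalty = 0.5 * 9.72 = 4.8600

4.8600


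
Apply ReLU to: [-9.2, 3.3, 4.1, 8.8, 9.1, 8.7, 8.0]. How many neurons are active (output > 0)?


ReLU(x) = max(0, x) for each element:
ReLU(-9.2) = 0
ReLU(3.3) = 3.3
ReLU(4.1) = 4.1
ReLU(8.8) = 8.8
ReLU(9.1) = 9.1
ReLU(8.7) = 8.7
ReLU(8.0) = 8.0
Active neurons (>0): 6

6


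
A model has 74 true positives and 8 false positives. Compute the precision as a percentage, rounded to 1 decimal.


Precision = TP / (TP + FP) * 100
= 74 / (74 + 8)
= 74 / 82
= 0.9024
= 90.2%

90.2


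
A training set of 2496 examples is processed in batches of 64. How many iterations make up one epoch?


Iterations per epoch = dataset_size / batch_size
= 2496 / 64
= 39

39


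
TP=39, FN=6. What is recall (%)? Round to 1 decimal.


Recall = TP / (TP + FN) * 100
= 39 / (39 + 6)
= 39 / 45
= 0.8667
= 86.7%

86.7


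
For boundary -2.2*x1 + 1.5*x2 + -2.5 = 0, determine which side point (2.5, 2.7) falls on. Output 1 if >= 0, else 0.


Compute -2.2 * 2.5 + 1.5 * 2.7 + -2.5
= -5.5 + 4.05 + -2.5
= -3.95
Since -3.95 < 0, the point is on the negative side.

0


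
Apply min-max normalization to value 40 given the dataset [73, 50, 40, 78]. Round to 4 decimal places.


Min = 40, Max = 78
Range = 78 - 40 = 38
Scaled = (x - min) / (max - min)
= (40 - 40) / 38
= 0 / 38
= 0.0000

0.0000


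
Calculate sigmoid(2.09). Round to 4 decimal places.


sigmoid(z) = 1 / (1 + exp(-z))
exp(-(2.09)) = exp(-2.09) = 0.1237
1 + 0.1237 = 1.1237
1 / 1.1237 = 0.8899

0.8899


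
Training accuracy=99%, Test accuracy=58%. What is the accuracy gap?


Gap = train_accuracy - test_accuracy
= 99 - 58
= 41%
This large gap strongly indicates overfitting.

41


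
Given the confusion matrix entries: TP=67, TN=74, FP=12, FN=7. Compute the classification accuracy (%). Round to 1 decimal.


Accuracy = (TP + TN) / (TP + TN + FP + FN) * 100
= (67 + 74) / (67 + 74 + 12 + 7)
= 141 / 160
= 0.8812
= 88.1%

88.1


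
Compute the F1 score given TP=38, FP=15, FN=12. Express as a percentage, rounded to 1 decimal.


Precision = TP / (TP + FP) = 38 / 53 = 0.717
Recall = TP / (TP + FN) = 38 / 50 = 0.76
F1 = 2 * P * R / (P + R)
= 2 * 0.717 * 0.76 / (0.717 + 0.76)
= 1.0898 / 1.477
= 0.7379
As percentage: 73.8%

73.8


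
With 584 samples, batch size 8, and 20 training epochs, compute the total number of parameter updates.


Iterations per epoch = 584 / 8 = 73
Total updates = iterations_per_epoch * epochs
= 73 * 20
= 1460

1460


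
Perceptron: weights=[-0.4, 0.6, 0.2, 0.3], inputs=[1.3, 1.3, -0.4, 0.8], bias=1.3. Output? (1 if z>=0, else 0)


z = w . x + b
= -0.4*1.3 + 0.6*1.3 + 0.2*-0.4 + 0.3*0.8 + 1.3
= -0.52 + 0.78 + -0.08 + 0.24 + 1.3
= 0.42 + 1.3
= 1.72
Since z = 1.72 >= 0, output = 1

1


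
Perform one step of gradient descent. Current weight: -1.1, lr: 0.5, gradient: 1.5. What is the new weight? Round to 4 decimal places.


w_new = w_old - lr * gradient
= -1.1 - 0.5 * 1.5
= -1.1 - (0.75)
= -1.8500

-1.8500


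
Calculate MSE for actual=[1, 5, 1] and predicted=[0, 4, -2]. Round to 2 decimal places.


Differences: [1, 1, 3]
Squared errors: [1, 1, 9]
Sum of squared errors = 11
MSE = 11 / 3 = 3.67

3.67


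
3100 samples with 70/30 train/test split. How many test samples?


Train samples = 3100 * 70% = 2170
Test samples = 3100 - 2170
= 930

930


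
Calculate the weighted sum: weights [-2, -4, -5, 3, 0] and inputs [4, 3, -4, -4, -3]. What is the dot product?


Element-wise products:
-2 * 4 = -8
-4 * 3 = -12
-5 * -4 = 20
3 * -4 = -12
0 * -3 = 0
Sum = -8 + -12 + 20 + -12 + 0
= -12

-12


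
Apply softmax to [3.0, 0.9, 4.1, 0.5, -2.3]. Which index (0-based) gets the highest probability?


Softmax is a monotonic transformation, so it preserves the argmax.
We need to find the index of the maximum logit.
Index 0: 3.0
Index 1: 0.9
Index 2: 4.1
Index 3: 0.5
Index 4: -2.3
Maximum logit = 4.1 at index 2

2


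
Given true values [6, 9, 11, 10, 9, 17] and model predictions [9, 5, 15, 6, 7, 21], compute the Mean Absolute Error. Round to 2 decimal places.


Absolute errors: [3, 4, 4, 4, 2, 4]
Sum of absolute errors = 21
MAE = 21 / 6 = 3.50

3.50


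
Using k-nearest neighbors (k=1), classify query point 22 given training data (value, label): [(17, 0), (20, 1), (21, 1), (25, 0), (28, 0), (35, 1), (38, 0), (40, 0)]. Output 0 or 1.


Distances from query 22:
Point 21 (class 1): distance = 1
K=1 nearest neighbors: classes = [1]
Votes for class 1: 1 / 1
Majority vote => class 1

1


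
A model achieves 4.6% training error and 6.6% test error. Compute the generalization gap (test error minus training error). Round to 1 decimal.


Generalization gap = test_error - train_error
= 6.6 - 4.6
= 2.0%
A moderate gap.

2.0


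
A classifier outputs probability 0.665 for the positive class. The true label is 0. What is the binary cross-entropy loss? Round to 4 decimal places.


For y=0: Loss = -log(1-p)
= -log(1 - 0.665)
= -log(0.335)
= -(-1.0936)
= 1.0936

1.0936


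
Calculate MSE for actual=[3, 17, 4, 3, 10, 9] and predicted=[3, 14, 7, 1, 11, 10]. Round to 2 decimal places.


Differences: [0, 3, -3, 2, -1, -1]
Squared errors: [0, 9, 9, 4, 1, 1]
Sum of squared errors = 24
MSE = 24 / 6 = 4.00

4.00


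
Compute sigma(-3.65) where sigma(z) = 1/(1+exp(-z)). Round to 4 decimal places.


sigmoid(z) = 1 / (1 + exp(-z))
exp(-(-3.65)) = exp(3.65) = 38.4747
1 + 38.4747 = 39.4747
1 / 39.4747 = 0.0253

0.0253


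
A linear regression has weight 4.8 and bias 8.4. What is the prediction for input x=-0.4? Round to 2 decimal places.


y = 4.8 * -0.4 + (8.4)
= -1.92 + (8.4)
= 6.48

6.48


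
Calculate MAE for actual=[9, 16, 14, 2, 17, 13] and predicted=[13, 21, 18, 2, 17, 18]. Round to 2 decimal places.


Absolute errors: [4, 5, 4, 0, 0, 5]
Sum of absolute errors = 18
MAE = 18 / 6 = 3.00

3.00


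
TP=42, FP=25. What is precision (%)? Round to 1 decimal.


Precision = TP / (TP + FP) * 100
= 42 / (42 + 25)
= 42 / 67
= 0.6269
= 62.7%

62.7


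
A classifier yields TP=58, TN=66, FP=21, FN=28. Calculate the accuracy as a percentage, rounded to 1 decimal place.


Accuracy = (TP + TN) / (TP + TN + FP + FN) * 100
= (58 + 66) / (58 + 66 + 21 + 28)
= 124 / 173
= 0.7168
= 71.7%

71.7


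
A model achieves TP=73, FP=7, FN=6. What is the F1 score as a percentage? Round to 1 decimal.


Precision = TP / (TP + FP) = 73 / 80 = 0.9125
Recall = TP / (TP + FN) = 73 / 79 = 0.9241
F1 = 2 * P * R / (P + R)
= 2 * 0.9125 * 0.9241 / (0.9125 + 0.9241)
= 1.6864 / 1.8366
= 0.9182
As percentage: 91.8%

91.8


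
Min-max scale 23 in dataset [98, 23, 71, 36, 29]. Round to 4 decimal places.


Min = 23, Max = 98
Range = 98 - 23 = 75
Scaled = (x - min) / (max - min)
= (23 - 23) / 75
= 0 / 75
= 0.0000

0.0000


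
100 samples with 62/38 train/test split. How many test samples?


Train samples = 100 * 62% = 62
Test samples = 100 - 62
= 38

38


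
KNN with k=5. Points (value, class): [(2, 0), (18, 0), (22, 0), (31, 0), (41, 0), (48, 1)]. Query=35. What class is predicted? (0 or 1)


Distances from query 35:
Point 31 (class 0): distance = 4
Point 41 (class 0): distance = 6
Point 22 (class 0): distance = 13
Point 48 (class 1): distance = 13
Point 18 (class 0): distance = 17
K=5 nearest neighbors: classes = [0, 0, 0, 1, 0]
Votes for class 1: 1 / 5
Majority vote => class 0

0


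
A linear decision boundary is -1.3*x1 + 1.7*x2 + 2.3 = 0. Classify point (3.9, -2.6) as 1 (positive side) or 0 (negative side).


Compute -1.3 * 3.9 + 1.7 * -2.6 + 2.3
= -5.07 + -4.42 + 2.3
= -7.19
Since -7.19 < 0, the point is on the negative side.

0


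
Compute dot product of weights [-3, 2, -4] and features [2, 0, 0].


Element-wise products:
-3 * 2 = -6
2 * 0 = 0
-4 * 0 = 0
Sum = -6 + 0 + 0
= -6

-6


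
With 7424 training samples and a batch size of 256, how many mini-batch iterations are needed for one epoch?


Iterations per epoch = dataset_size / batch_size
= 7424 / 256
= 29

29


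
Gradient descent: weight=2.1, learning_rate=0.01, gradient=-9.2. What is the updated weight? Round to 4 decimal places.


w_new = w_old - lr * gradient
= 2.1 - 0.01 * -9.2
= 2.1 - (-0.092)
= 2.1920

2.1920


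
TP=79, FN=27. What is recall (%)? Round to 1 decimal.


Recall = TP / (TP + FN) * 100
= 79 / (79 + 27)
= 79 / 106
= 0.7453
= 74.5%

74.5


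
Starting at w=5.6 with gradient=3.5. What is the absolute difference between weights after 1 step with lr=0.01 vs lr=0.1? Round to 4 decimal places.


With lr=0.01: w_new = 5.6 - 0.01 * 3.5 = 5.565
With lr=0.1: w_new = 5.6 - 0.1 * 3.5 = 5.25
Absolute difference = |5.565 - 5.25|
= 0.3150

0.3150


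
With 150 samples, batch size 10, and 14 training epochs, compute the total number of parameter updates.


Iterations per epoch = 150 / 10 = 15
Total updates = iterations_per_epoch * epochs
= 15 * 14
= 210

210


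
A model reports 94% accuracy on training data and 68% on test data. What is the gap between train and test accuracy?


Gap = train_accuracy - test_accuracy
= 94 - 68
= 26%
This large gap strongly indicates overfitting.

26


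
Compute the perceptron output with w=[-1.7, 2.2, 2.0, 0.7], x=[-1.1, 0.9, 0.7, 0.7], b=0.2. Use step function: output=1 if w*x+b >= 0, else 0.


z = w . x + b
= -1.7*-1.1 + 2.2*0.9 + 2.0*0.7 + 0.7*0.7 + 0.2
= 1.87 + 1.98 + 1.4 + 0.49 + 0.2
= 5.74 + 0.2
= 5.94
Since z = 5.94 >= 0, output = 1

1


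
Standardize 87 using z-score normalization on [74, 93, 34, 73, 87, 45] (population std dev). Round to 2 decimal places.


Mean = (74 + 93 + 34 + 73 + 87 + 45) / 6 = 67.6667
Variance = sum((x_i - mean)^2) / n = 455.2222
Std = sqrt(455.2222) = 21.3359
Z = (x - mean) / std
= (87 - 67.6667) / 21.3359
= 19.3333 / 21.3359
= 0.91

0.91


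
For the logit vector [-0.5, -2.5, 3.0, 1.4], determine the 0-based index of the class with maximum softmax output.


Softmax is a monotonic transformation, so it preserves the argmax.
We need to find the index of the maximum logit.
Index 0: -0.5
Index 1: -2.5
Index 2: 3.0
Index 3: 1.4
Maximum logit = 3.0 at index 2

2


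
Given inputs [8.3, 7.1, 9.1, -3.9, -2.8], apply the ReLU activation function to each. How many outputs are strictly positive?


ReLU(x) = max(0, x) for each element:
ReLU(8.3) = 8.3
ReLU(7.1) = 7.1
ReLU(9.1) = 9.1
ReLU(-3.9) = 0
ReLU(-2.8) = 0
Active neurons (>0): 3

3


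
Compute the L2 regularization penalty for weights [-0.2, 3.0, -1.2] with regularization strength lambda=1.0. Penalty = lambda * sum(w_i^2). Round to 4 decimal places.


Squaring each weight:
(-0.2)^2 = 0.04
3.0^2 = 9.0
(-1.2)^2 = 1.44
Sum of squares = 10.48
Penalty = 1.0 * 10.48 = 10.4800

10.4800


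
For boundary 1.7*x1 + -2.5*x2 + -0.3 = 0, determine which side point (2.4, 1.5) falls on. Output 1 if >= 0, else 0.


Compute 1.7 * 2.4 + -2.5 * 1.5 + -0.3
= 4.08 + -3.75 + -0.3
= 0.03
Since 0.03 >= 0, the point is on the positive side.

1


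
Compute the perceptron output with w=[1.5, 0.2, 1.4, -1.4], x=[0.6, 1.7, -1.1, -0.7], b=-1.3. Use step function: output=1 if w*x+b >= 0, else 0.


z = w . x + b
= 1.5*0.6 + 0.2*1.7 + 1.4*-1.1 + -1.4*-0.7 + -1.3
= 0.9 + 0.34 + -1.54 + 0.98 + -1.3
= 0.68 + -1.3
= -0.62
Since z = -0.62 < 0, output = 0

0


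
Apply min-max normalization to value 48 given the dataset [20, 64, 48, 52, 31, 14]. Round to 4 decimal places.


Min = 14, Max = 64
Range = 64 - 14 = 50
Scaled = (x - min) / (max - min)
= (48 - 14) / 50
= 34 / 50
= 0.6800

0.6800


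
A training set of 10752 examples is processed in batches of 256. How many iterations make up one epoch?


Iterations per epoch = dataset_size / batch_size
= 10752 / 256
= 42

42


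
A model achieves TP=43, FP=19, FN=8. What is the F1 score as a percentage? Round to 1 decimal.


Precision = TP / (TP + FP) = 43 / 62 = 0.6935
Recall = TP / (TP + FN) = 43 / 51 = 0.8431
F1 = 2 * P * R / (P + R)
= 2 * 0.6935 * 0.8431 / (0.6935 + 0.8431)
= 1.1695 / 1.5367
= 0.7611
As percentage: 76.1%

76.1


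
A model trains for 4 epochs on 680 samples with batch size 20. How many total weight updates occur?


Iterations per epoch = 680 / 20 = 34
Total updates = iterations_per_epoch * epochs
= 34 * 4
= 136

136


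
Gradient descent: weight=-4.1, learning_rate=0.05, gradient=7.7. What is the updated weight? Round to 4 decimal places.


w_new = w_old - lr * gradient
= -4.1 - 0.05 * 7.7
= -4.1 - (0.385)
= -4.4850

-4.4850


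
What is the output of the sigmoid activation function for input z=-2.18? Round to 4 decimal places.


sigmoid(z) = 1 / (1 + exp(-z))
exp(-(-2.18)) = exp(2.18) = 8.8463
1 + 8.8463 = 9.8463
1 / 9.8463 = 0.1016

0.1016


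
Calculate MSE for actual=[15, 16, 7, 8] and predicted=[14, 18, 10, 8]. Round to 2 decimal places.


Differences: [1, -2, -3, 0]
Squared errors: [1, 4, 9, 0]
Sum of squared errors = 14
MSE = 14 / 4 = 3.50

3.50


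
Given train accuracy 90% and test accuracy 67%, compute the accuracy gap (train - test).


Gap = train_accuracy - test_accuracy
= 90 - 67
= 23%
This large gap strongly indicates overfitting.

23


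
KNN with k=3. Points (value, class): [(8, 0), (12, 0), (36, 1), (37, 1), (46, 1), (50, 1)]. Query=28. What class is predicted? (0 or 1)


Distances from query 28:
Point 36 (class 1): distance = 8
Point 37 (class 1): distance = 9
Point 12 (class 0): distance = 16
K=3 nearest neighbors: classes = [1, 1, 0]
Votes for class 1: 2 / 3
Majority vote => class 1

1


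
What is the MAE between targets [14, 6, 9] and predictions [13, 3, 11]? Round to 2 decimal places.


Absolute errors: [1, 3, 2]
Sum of absolute errors = 6
MAE = 6 / 3 = 2.00

2.00


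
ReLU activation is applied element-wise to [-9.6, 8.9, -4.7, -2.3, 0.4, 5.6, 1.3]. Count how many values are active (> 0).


ReLU(x) = max(0, x) for each element:
ReLU(-9.6) = 0
ReLU(8.9) = 8.9
ReLU(-4.7) = 0
ReLU(-2.3) = 0
ReLU(0.4) = 0.4
ReLU(5.6) = 5.6
ReLU(1.3) = 1.3
Active neurons (>0): 4

4


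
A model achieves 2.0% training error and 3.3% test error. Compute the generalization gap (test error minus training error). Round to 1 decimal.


Generalization gap = test_error - train_error
= 3.3 - 2.0
= 1.3%
A small gap suggests good generalization.

1.3


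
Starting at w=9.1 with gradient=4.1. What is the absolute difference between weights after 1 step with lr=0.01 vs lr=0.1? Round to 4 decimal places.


With lr=0.01: w_new = 9.1 - 0.01 * 4.1 = 9.059
With lr=0.1: w_new = 9.1 - 0.1 * 4.1 = 8.69
Absolute difference = |9.059 - 8.69|
= 0.3690

0.3690


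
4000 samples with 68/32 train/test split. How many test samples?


Train samples = 4000 * 68% = 2720
Test samples = 4000 - 2720
= 1280

1280


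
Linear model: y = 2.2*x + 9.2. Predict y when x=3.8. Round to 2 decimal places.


y = 2.2 * 3.8 + (9.2)
= 8.36 + (9.2)
= 17.56

17.56


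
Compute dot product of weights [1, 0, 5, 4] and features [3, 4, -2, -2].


Element-wise products:
1 * 3 = 3
0 * 4 = 0
5 * -2 = -10
4 * -2 = -8
Sum = 3 + 0 + -10 + -8
= -15

-15


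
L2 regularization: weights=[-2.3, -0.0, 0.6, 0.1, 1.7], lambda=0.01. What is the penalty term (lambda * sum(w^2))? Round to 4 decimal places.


Squaring each weight:
(-2.3)^2 = 5.29
(-0.0)^2 = 0.0
0.6^2 = 0.36
0.1^2 = 0.01
1.7^2 = 2.89
Sum of squares = 8.55
Penalty = 0.01 * 8.55 = 0.0855

0.0855


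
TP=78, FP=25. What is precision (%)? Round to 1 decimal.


Precision = TP / (TP + FP) * 100
= 78 / (78 + 25)
= 78 / 103
= 0.7573
= 75.7%

75.7


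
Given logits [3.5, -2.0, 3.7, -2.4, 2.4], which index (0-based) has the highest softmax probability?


Softmax is a monotonic transformation, so it preserves the argmax.
We need to find the index of the maximum logit.
Index 0: 3.5
Index 1: -2.0
Index 2: 3.7
Index 3: -2.4
Index 4: 2.4
Maximum logit = 3.7 at index 2

2


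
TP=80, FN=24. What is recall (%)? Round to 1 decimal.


Recall = TP / (TP + FN) * 100
= 80 / (80 + 24)
= 80 / 104
= 0.7692
= 76.9%

76.9


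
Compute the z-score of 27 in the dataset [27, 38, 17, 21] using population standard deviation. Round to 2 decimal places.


Mean = (27 + 38 + 17 + 21) / 4 = 25.75
Variance = sum((x_i - mean)^2) / n = 62.6875
Std = sqrt(62.6875) = 7.9175
Z = (x - mean) / std
= (27 - 25.75) / 7.9175
= 1.25 / 7.9175
= 0.16

0.16


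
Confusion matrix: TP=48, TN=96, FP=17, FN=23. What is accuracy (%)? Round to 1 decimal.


Accuracy = (TP + TN) / (TP + TN + FP + FN) * 100
= (48 + 96) / (48 + 96 + 17 + 23)
= 144 / 184
= 0.7826
= 78.3%

78.3


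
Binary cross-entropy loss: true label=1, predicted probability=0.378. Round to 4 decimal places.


For y=1: Loss = -log(p)
= -log(0.378)
= -(-0.9729)
= 0.9729

0.9729


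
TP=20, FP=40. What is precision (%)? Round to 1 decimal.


Precision = TP / (TP + FP) * 100
= 20 / (20 + 40)
= 20 / 60
= 0.3333
= 33.3%

33.3


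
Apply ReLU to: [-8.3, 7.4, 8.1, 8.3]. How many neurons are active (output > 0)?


ReLU(x) = max(0, x) for each element:
ReLU(-8.3) = 0
ReLU(7.4) = 7.4
ReLU(8.1) = 8.1
ReLU(8.3) = 8.3
Active neurons (>0): 3

3


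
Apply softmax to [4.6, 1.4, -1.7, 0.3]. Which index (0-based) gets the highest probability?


Softmax is a monotonic transformation, so it preserves the argmax.
We need to find the index of the maximum logit.
Index 0: 4.6
Index 1: 1.4
Index 2: -1.7
Index 3: 0.3
Maximum logit = 4.6 at index 0

0


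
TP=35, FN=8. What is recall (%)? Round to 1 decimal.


Recall = TP / (TP + FN) * 100
= 35 / (35 + 8)
= 35 / 43
= 0.814
= 81.4%

81.4


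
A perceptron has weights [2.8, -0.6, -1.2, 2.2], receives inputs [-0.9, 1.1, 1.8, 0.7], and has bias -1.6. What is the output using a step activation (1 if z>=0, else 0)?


z = w . x + b
= 2.8*-0.9 + -0.6*1.1 + -1.2*1.8 + 2.2*0.7 + -1.6
= -2.52 + -0.66 + -2.16 + 1.54 + -1.6
= -3.8 + -1.6
= -5.4
Since z = -5.4 < 0, output = 0

0


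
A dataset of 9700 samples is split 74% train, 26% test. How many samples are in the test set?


Train samples = 9700 * 74% = 7178
Test samples = 9700 - 7178
= 2522

2522


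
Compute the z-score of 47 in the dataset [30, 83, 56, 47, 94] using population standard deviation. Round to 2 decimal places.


Mean = (30 + 83 + 56 + 47 + 94) / 5 = 62.0
Variance = sum((x_i - mean)^2) / n = 550.0
Std = sqrt(550.0) = 23.4521
Z = (x - mean) / std
= (47 - 62.0) / 23.4521
= -15.0 / 23.4521
= -0.64

-0.64


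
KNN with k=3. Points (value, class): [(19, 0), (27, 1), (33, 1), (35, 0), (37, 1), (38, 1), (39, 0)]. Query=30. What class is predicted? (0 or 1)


Distances from query 30:
Point 27 (class 1): distance = 3
Point 33 (class 1): distance = 3
Point 35 (class 0): distance = 5
K=3 nearest neighbors: classes = [1, 1, 0]
Votes for class 1: 2 / 3
Majority vote => class 1

1


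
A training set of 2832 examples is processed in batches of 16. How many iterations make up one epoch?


Iterations per epoch = dataset_size / batch_size
= 2832 / 16
= 177

177


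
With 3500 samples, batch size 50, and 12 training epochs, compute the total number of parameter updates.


Iterations per epoch = 3500 / 50 = 70
Total updates = iterations_per_epoch * epochs
= 70 * 12
= 840

840


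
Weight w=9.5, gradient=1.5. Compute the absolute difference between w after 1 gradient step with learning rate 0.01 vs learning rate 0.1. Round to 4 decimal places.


With lr=0.01: w_new = 9.5 - 0.01 * 1.5 = 9.485
With lr=0.1: w_new = 9.5 - 0.1 * 1.5 = 9.35
Absolute difference = |9.485 - 9.35|
= 0.1350

0.1350


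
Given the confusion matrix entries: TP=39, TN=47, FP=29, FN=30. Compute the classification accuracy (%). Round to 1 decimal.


Accuracy = (TP + TN) / (TP + TN + FP + FN) * 100
= (39 + 47) / (39 + 47 + 29 + 30)
= 86 / 145
= 0.5931
= 59.3%

59.3


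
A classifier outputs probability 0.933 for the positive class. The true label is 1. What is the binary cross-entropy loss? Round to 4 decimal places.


For y=1: Loss = -log(p)
= -log(0.933)
= -(-0.0694)
= 0.0694

0.0694


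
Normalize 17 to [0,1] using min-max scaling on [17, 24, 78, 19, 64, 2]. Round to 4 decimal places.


Min = 2, Max = 78
Range = 78 - 2 = 76
Scaled = (x - min) / (max - min)
= (17 - 2) / 76
= 15 / 76
= 0.1974

0.1974


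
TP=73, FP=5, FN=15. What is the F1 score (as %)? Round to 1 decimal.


Precision = TP / (TP + FP) = 73 / 78 = 0.9359
Recall = TP / (TP + FN) = 73 / 88 = 0.8295
F1 = 2 * P * R / (P + R)
= 2 * 0.9359 * 0.8295 / (0.9359 + 0.8295)
= 1.5527 / 1.7654
= 0.8795
As percentage: 88.0%

88.0


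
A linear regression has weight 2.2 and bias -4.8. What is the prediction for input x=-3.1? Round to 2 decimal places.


y = 2.2 * -3.1 + (-4.8)
= -6.82 + (-4.8)
= -11.62

-11.62


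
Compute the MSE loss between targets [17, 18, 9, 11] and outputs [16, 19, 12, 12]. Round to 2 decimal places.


Differences: [1, -1, -3, -1]
Squared errors: [1, 1, 9, 1]
Sum of squared errors = 12
MSE = 12 / 4 = 3.00

3.00


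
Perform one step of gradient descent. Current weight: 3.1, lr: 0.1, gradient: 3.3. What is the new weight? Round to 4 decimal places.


w_new = w_old - lr * gradient
= 3.1 - 0.1 * 3.3
= 3.1 - (0.33)
= 2.7700

2.7700


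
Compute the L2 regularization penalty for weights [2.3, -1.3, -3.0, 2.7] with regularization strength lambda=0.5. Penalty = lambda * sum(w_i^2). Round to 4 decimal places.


Squaring each weight:
2.3^2 = 5.29
(-1.3)^2 = 1.69
(-3.0)^2 = 9.0
2.7^2 = 7.29
Sum of squares = 23.27
Penalty = 0.5 * 23.27 = 11.6350

11.6350


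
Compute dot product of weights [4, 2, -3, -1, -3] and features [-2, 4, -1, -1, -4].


Element-wise products:
4 * -2 = -8
2 * 4 = 8
-3 * -1 = 3
-1 * -1 = 1
-3 * -4 = 12
Sum = -8 + 8 + 3 + 1 + 12
= 16

16


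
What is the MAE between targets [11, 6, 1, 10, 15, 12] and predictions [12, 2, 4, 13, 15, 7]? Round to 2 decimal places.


Absolute errors: [1, 4, 3, 3, 0, 5]
Sum of absolute errors = 16
MAE = 16 / 6 = 2.67

2.67


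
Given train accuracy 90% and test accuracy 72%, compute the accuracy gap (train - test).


Gap = train_accuracy - test_accuracy
= 90 - 72
= 18%
This gap suggests the model is overfitting.

18


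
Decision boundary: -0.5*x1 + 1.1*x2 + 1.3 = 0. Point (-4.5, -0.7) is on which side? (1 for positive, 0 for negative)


Compute -0.5 * -4.5 + 1.1 * -0.7 + 1.3
= 2.25 + -0.77 + 1.3
= 2.78
Since 2.78 >= 0, the point is on the positive side.

1


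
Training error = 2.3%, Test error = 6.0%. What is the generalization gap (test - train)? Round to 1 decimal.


Generalization gap = test_error - train_error
= 6.0 - 2.3
= 3.7%
A moderate gap.

3.7


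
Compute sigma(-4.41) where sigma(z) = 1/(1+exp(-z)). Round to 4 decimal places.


sigmoid(z) = 1 / (1 + exp(-z))
exp(-(-4.41)) = exp(4.41) = 82.2695
1 + 82.2695 = 83.2695
1 / 83.2695 = 0.0120

0.0120


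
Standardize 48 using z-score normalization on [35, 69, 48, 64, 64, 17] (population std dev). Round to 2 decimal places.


Mean = (35 + 69 + 48 + 64 + 64 + 17) / 6 = 49.5
Variance = sum((x_i - mean)^2) / n = 344.9167
Std = sqrt(344.9167) = 18.5719
Z = (x - mean) / std
= (48 - 49.5) / 18.5719
= -1.5 / 18.5719
= -0.08

-0.08


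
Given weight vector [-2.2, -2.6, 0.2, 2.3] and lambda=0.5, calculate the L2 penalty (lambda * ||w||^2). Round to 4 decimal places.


Squaring each weight:
(-2.2)^2 = 4.84
(-2.6)^2 = 6.76
0.2^2 = 0.04
2.3^2 = 5.29
Sum of squares = 16.93
Penalty = 0.5 * 16.93 = 8.4650

8.4650


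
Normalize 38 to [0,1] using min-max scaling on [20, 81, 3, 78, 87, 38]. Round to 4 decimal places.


Min = 3, Max = 87
Range = 87 - 3 = 84
Scaled = (x - min) / (max - min)
= (38 - 3) / 84
= 35 / 84
= 0.4167

0.4167


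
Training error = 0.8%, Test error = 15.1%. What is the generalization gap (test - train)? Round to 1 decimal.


Generalization gap = test_error - train_error
= 15.1 - 0.8
= 14.3%
A large gap suggests overfitting.

14.3


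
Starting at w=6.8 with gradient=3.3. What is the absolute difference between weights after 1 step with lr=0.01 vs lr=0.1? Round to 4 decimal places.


With lr=0.01: w_new = 6.8 - 0.01 * 3.3 = 6.767
With lr=0.1: w_new = 6.8 - 0.1 * 3.3 = 6.47
Absolute difference = |6.767 - 6.47|
= 0.2970

0.2970


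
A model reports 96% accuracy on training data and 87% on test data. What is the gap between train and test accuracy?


Gap = train_accuracy - test_accuracy
= 96 - 87
= 9%
This moderate gap may indicate mild overfitting.

9


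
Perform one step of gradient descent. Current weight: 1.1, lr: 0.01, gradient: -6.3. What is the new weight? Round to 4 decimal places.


w_new = w_old - lr * gradient
= 1.1 - 0.01 * -6.3
= 1.1 - (-0.063)
= 1.1630

1.1630


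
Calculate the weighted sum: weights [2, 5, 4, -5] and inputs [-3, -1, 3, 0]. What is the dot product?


Element-wise products:
2 * -3 = -6
5 * -1 = -5
4 * 3 = 12
-5 * 0 = 0
Sum = -6 + -5 + 12 + 0
= 1

1


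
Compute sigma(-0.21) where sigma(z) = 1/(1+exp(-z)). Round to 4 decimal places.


sigmoid(z) = 1 / (1 + exp(-z))
exp(-(-0.21)) = exp(0.21) = 1.2337
1 + 1.2337 = 2.2337
1 / 2.2337 = 0.4477

0.4477


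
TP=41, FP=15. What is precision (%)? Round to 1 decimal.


Precision = TP / (TP + FP) * 100
= 41 / (41 + 15)
= 41 / 56
= 0.7321
= 73.2%

73.2


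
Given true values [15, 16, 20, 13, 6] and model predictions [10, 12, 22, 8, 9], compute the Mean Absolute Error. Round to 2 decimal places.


Absolute errors: [5, 4, 2, 5, 3]
Sum of absolute errors = 19
MAE = 19 / 5 = 3.80

3.80


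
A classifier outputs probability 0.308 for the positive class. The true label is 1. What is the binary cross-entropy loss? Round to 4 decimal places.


For y=1: Loss = -log(p)
= -log(0.308)
= -(-1.1777)
= 1.1777

1.1777


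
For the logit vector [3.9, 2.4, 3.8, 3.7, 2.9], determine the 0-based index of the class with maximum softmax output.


Softmax is a monotonic transformation, so it preserves the argmax.
We need to find the index of the maximum logit.
Index 0: 3.9
Index 1: 2.4
Index 2: 3.8
Index 3: 3.7
Index 4: 2.9
Maximum logit = 3.9 at index 0

0


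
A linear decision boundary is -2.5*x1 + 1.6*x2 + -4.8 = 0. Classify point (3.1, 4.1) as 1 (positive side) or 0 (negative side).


Compute -2.5 * 3.1 + 1.6 * 4.1 + -4.8
= -7.75 + 6.56 + -4.8
= -5.99
Since -5.99 < 0, the point is on the negative side.

0


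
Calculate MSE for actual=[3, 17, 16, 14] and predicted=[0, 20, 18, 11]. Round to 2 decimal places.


Differences: [3, -3, -2, 3]
Squared errors: [9, 9, 4, 9]
Sum of squared errors = 31
MSE = 31 / 4 = 7.75

7.75


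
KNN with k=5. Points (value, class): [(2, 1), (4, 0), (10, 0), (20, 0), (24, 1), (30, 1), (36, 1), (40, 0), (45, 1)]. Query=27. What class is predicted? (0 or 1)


Distances from query 27:
Point 24 (class 1): distance = 3
Point 30 (class 1): distance = 3
Point 20 (class 0): distance = 7
Point 36 (class 1): distance = 9
Point 40 (class 0): distance = 13
K=5 nearest neighbors: classes = [1, 1, 0, 1, 0]
Votes for class 1: 3 / 5
Majority vote => class 1

1


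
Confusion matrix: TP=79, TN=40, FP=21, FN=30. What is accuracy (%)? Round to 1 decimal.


Accuracy = (TP + TN) / (TP + TN + FP + FN) * 100
= (79 + 40) / (79 + 40 + 21 + 30)
= 119 / 170
= 0.7
= 70.0%

70.0


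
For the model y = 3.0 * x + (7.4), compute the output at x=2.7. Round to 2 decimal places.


y = 3.0 * 2.7 + (7.4)
= 8.1 + (7.4)
= 15.50

15.50


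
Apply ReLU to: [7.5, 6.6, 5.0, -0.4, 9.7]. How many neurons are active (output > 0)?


ReLU(x) = max(0, x) for each element:
ReLU(7.5) = 7.5
ReLU(6.6) = 6.6
ReLU(5.0) = 5.0
ReLU(-0.4) = 0
ReLU(9.7) = 9.7
Active neurons (>0): 4

4


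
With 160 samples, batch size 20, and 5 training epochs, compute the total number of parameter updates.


Iterations per epoch = 160 / 20 = 8
Total updates = iterations_per_epoch * epochs
= 8 * 5
= 40

40


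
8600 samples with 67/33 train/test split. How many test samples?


Train samples = 8600 * 67% = 5762
Test samples = 8600 - 5762
= 2838

2838


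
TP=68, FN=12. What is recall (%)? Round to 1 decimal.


Recall = TP / (TP + FN) * 100
= 68 / (68 + 12)
= 68 / 80
= 0.85
= 85.0%

85.0


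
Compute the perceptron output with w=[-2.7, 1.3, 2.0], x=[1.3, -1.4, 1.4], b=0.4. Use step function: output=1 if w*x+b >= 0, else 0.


z = w . x + b
= -2.7*1.3 + 1.3*-1.4 + 2.0*1.4 + 0.4
= -3.51 + -1.82 + 2.8 + 0.4
= -2.53 + 0.4
= -2.13
Since z = -2.13 < 0, output = 0

0


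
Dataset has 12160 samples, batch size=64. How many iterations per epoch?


Iterations per epoch = dataset_size / batch_size
= 12160 / 64
= 190

190


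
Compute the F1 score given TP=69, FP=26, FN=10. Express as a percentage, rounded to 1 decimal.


Precision = TP / (TP + FP) = 69 / 95 = 0.7263
Recall = TP / (TP + FN) = 69 / 79 = 0.8734
F1 = 2 * P * R / (P + R)
= 2 * 0.7263 * 0.8734 / (0.7263 + 0.8734)
= 1.2688 / 1.5997
= 0.7931
As percentage: 79.3%

79.3


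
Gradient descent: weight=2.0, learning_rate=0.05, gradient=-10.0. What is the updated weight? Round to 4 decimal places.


w_new = w_old - lr * gradient
= 2.0 - 0.05 * -10.0
= 2.0 - (-0.5)
= 2.5000

2.5000


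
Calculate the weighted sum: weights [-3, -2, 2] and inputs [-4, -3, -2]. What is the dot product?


Element-wise products:
-3 * -4 = 12
-2 * -3 = 6
2 * -2 = -4
Sum = 12 + 6 + -4
= 14

14


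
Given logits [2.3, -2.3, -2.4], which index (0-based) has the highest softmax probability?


Softmax is a monotonic transformation, so it preserves the argmax.
We need to find the index of the maximum logit.
Index 0: 2.3
Index 1: -2.3
Index 2: -2.4
Maximum logit = 2.3 at index 0

0


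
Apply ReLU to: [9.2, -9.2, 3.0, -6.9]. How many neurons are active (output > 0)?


ReLU(x) = max(0, x) for each element:
ReLU(9.2) = 9.2
ReLU(-9.2) = 0
ReLU(3.0) = 3.0
ReLU(-6.9) = 0
Active neurons (>0): 2

2


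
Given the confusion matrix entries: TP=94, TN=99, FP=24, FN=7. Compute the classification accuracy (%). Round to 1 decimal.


Accuracy = (TP + TN) / (TP + TN + FP + FN) * 100
= (94 + 99) / (94 + 99 + 24 + 7)
= 193 / 224
= 0.8616
= 86.2%

86.2


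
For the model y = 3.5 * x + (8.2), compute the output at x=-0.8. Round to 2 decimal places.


y = 3.5 * -0.8 + (8.2)
= -2.8 + (8.2)
= 5.40

5.40


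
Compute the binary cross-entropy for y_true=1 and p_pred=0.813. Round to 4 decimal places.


For y=1: Loss = -log(p)
= -log(0.813)
= -(-0.207)
= 0.2070

0.2070


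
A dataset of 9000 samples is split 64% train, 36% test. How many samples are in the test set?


Train samples = 9000 * 64% = 5760
Test samples = 9000 - 5760
= 3240

3240


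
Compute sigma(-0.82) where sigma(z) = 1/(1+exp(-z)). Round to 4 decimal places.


sigmoid(z) = 1 / (1 + exp(-z))
exp(-(-0.82)) = exp(0.82) = 2.2705
1 + 2.2705 = 3.2705
1 / 3.2705 = 0.3058

0.3058


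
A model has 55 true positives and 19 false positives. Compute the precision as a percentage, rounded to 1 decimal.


Precision = TP / (TP + FP) * 100
= 55 / (55 + 19)
= 55 / 74
= 0.7432
= 74.3%

74.3


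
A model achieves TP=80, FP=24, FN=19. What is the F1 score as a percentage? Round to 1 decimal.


Precision = TP / (TP + FP) = 80 / 104 = 0.7692
Recall = TP / (TP + FN) = 80 / 99 = 0.8081
F1 = 2 * P * R / (P + R)
= 2 * 0.7692 * 0.8081 / (0.7692 + 0.8081)
= 1.2432 / 1.5773
= 0.7882
As percentage: 78.8%

78.8


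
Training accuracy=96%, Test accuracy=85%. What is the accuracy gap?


Gap = train_accuracy - test_accuracy
= 96 - 85
= 11%
This gap suggests the model is overfitting.

11


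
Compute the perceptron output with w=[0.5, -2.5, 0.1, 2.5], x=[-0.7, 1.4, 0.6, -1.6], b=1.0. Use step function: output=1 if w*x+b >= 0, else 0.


z = w . x + b
= 0.5*-0.7 + -2.5*1.4 + 0.1*0.6 + 2.5*-1.6 + 1.0
= -0.35 + -3.5 + 0.06 + -4.0 + 1.0
= -7.79 + 1.0
= -6.79
Since z = -6.79 < 0, output = 0

0


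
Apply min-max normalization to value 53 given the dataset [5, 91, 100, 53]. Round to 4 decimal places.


Min = 5, Max = 100
Range = 100 - 5 = 95
Scaled = (x - min) / (max - min)
= (53 - 5) / 95
= 48 / 95
= 0.5053

0.5053


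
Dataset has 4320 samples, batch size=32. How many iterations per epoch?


Iterations per epoch = dataset_size / batch_size
= 4320 / 32
= 135

135


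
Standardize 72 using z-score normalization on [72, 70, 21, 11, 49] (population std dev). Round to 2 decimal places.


Mean = (72 + 70 + 21 + 11 + 49) / 5 = 44.6
Variance = sum((x_i - mean)^2) / n = 620.24
Std = sqrt(620.24) = 24.9046
Z = (x - mean) / std
= (72 - 44.6) / 24.9046
= 27.4 / 24.9046
= 1.10

1.10


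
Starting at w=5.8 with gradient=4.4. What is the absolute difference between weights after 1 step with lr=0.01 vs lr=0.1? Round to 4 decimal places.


With lr=0.01: w_new = 5.8 - 0.01 * 4.4 = 5.756
With lr=0.1: w_new = 5.8 - 0.1 * 4.4 = 5.36
Absolute difference = |5.756 - 5.36|
= 0.3960

0.3960


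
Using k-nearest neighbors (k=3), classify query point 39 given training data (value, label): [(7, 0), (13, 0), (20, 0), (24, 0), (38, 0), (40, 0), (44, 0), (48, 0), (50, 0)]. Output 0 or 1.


Distances from query 39:
Point 38 (class 0): distance = 1
Point 40 (class 0): distance = 1
Point 44 (class 0): distance = 5
K=3 nearest neighbors: classes = [0, 0, 0]
Votes for class 1: 0 / 3
Majority vote => class 0

0


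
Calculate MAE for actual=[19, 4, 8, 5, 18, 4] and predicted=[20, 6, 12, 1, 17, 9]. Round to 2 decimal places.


Absolute errors: [1, 2, 4, 4, 1, 5]
Sum of absolute errors = 17
MAE = 17 / 6 = 2.83

2.83


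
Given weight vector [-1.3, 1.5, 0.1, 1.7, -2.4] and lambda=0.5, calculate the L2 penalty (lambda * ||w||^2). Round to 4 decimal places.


Squaring each weight:
(-1.3)^2 = 1.69
1.5^2 = 2.25
0.1^2 = 0.01
1.7^2 = 2.89
(-2.4)^2 = 5.76
Sum of squares = 12.6
Penalty = 0.5 * 12.6 = 6.3000

6.3000


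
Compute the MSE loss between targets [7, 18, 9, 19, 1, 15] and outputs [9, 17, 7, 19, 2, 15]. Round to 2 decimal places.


Differences: [-2, 1, 2, 0, -1, 0]
Squared errors: [4, 1, 4, 0, 1, 0]
Sum of squared errors = 10
MSE = 10 / 6 = 1.67

1.67


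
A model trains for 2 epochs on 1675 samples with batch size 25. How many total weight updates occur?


Iterations per epoch = 1675 / 25 = 67
Total updates = iterations_per_epoch * epochs
= 67 * 2
= 134

134


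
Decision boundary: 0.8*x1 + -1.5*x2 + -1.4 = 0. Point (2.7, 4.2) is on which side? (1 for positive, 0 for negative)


Compute 0.8 * 2.7 + -1.5 * 4.2 + -1.4
= 2.16 + -6.3 + -1.4
= -5.54
Since -5.54 < 0, the point is on the negative side.

0


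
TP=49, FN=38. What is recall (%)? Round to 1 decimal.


Recall = TP / (TP + FN) * 100
= 49 / (49 + 38)
= 49 / 87
= 0.5632
= 56.3%

56.3


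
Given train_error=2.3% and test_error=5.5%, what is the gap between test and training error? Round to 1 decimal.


Generalization gap = test_error - train_error
= 5.5 - 2.3
= 3.2%
A moderate gap.

3.2


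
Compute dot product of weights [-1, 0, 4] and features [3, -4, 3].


Element-wise products:
-1 * 3 = -3
0 * -4 = 0
4 * 3 = 12
Sum = -3 + 0 + 12
= 9

9


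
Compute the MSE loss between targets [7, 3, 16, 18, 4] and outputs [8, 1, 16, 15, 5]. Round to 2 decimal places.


Differences: [-1, 2, 0, 3, -1]
Squared errors: [1, 4, 0, 9, 1]
Sum of squared errors = 15
MSE = 15 / 5 = 3.00

3.00


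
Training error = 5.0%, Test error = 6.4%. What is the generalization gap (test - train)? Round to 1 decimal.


Generalization gap = test_error - train_error
= 6.4 - 5.0
= 1.4%
A small gap suggests good generalization.

1.4


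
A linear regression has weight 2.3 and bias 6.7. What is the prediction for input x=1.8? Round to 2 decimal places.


y = 2.3 * 1.8 + (6.7)
= 4.14 + (6.7)
= 10.84

10.84


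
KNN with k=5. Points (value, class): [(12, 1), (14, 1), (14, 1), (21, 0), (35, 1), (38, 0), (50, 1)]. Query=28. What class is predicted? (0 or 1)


Distances from query 28:
Point 21 (class 0): distance = 7
Point 35 (class 1): distance = 7
Point 38 (class 0): distance = 10
Point 14 (class 1): distance = 14
Point 14 (class 1): distance = 14
K=5 nearest neighbors: classes = [0, 1, 0, 1, 1]
Votes for class 1: 3 / 5
Majority vote => class 1

1


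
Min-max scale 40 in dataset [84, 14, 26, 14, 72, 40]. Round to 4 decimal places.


Min = 14, Max = 84
Range = 84 - 14 = 70
Scaled = (x - min) / (max - min)
= (40 - 14) / 70
= 26 / 70
= 0.3714

0.3714


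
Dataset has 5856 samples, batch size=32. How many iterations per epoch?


Iterations per epoch = dataset_size / batch_size
= 5856 / 32
= 183

183
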